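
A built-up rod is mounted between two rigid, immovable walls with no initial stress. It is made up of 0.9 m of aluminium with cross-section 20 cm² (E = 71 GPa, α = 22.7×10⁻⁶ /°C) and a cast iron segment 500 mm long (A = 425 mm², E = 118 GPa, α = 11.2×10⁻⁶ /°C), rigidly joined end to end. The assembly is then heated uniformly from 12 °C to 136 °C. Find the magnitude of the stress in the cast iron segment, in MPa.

Free thermal expansion of the whole bar: Σ αᵢΔT Lᵢ = 22.7×10⁻⁶×124×900 + 11.2×10⁻⁶×124×500 = 3.228 mm.
The walls prevent any net length change, so an axial force P (same in every segment) develops. Compatibility: P · Σ Lᵢ/(AᵢEᵢ) = δ_free.
The series flexibility is Σ Lᵢ/(AᵢEᵢ) = 900/(2000×71×10³) + 500/(425×118×10³) = 1.631×10⁻⁵ mm/N.
P = 3.228 / 1.631×10⁻⁵ = 197900 N = 197.9 kN, compressive.
σ_{cast iron} = P / A = 197900 / 425 = 465.7 MPa.

σ ≈ 466 MPa (compressive)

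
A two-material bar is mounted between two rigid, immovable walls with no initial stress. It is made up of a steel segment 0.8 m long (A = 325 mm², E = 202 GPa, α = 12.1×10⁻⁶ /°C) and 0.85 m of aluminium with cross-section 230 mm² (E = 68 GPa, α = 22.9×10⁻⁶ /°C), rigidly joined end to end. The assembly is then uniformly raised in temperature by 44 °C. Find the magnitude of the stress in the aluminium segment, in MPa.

σ ≈ 83.8 MPa (compressive)

If the supports were absent, the total length change would be Σ αᵢΔT Lᵢ = 12.1×10⁻⁶×44×800 + 22.9×10⁻⁶×44×850 = 1.282 mm.
The walls prevent any net length change, so an axial force P (same in every segment) develops. Compatibility: P · Σ Lᵢ/(AᵢEᵢ) = δ_free.
Σ Lᵢ/(AᵢEᵢ) = 800/(325×202×10³) + 850/(230×68×10³) = 6.653×10⁻⁵ mm/N.
So P = 1.282 / 6.653×10⁻⁵ = 19.27 kN, compressive.
σ_{aluminium} = P / A = 19270 / 230 = 83.8 MPa.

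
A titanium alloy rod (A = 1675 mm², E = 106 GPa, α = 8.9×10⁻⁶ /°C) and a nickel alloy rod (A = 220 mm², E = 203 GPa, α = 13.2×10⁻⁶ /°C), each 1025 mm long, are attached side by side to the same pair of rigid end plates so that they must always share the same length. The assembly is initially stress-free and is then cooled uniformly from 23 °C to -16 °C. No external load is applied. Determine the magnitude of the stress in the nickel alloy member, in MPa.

σ ≈ 27.2 MPa (tensile)

Equilibrium of a rigid end plate with no external load gives equal and opposite internal forces ±P in the two members. Since α_{nickel alloy} > α_{titanium alloy}, cooling drives the nickel alloy into tension and the titanium alloy into compression.
Compatibility of the two members (thermal + elastic change equal): (α₁ − α₂)ΔT = P·[1/(A₁E₁) + 1/(A₂E₂)].
|α₁ − α₂|·ΔT = 4.3×10⁻⁶ × 39 = 0.0001677.
1/(A₁E₁) + 1/(A₂E₂) = 1/(1675×106×10³) + 1/(220×203×10³) = 2.802×10⁻⁸ N⁻¹.
So P = 0.0001677 / 2.802×10⁻⁸ = 5.984 kN.
σ_{nickel alloy} = P/A₂ = 5984/220 = 27.2 MPa, tensile.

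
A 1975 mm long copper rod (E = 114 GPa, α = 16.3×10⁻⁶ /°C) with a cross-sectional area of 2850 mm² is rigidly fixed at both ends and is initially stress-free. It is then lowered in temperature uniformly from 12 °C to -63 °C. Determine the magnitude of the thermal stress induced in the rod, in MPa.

Because both ends are immovable the net strain is zero, and the suppressed thermal strain is αΔT = 16.3×10⁻⁶ × 75 = 1222.5×10⁻⁶.
σ = EαΔT = 114×10³ × 16.3×10⁻⁶ × 75 = 139.4 MPa (tensile; the rod is trying to contract).

σ ≈ 139 MPa (tensile)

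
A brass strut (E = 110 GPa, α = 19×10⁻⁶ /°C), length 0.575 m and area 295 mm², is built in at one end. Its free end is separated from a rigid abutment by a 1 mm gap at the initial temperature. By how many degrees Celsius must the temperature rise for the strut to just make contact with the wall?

The gap closes when αΔT L = 1 mm, since the strut is still unstressed at that instant.
So ΔT = g/(αL) = 1/(19×10⁻⁶ × 575) = 91.53 °C.

ΔT ≈ 91.5 °C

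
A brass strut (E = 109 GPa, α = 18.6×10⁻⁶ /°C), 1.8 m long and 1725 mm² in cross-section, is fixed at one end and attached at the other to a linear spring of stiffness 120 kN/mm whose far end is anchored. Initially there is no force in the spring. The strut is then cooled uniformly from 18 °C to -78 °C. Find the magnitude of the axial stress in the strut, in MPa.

σ ≈ 104 MPa (tensile)

Free thermal contraction: δ_free = αΔT L = 18.6×10⁻⁶ × 96 × 1800 = 3.214 mm.
Let P be the tensile force in the spring. The strut extends elastically by PL/(AE) and the spring stretches by P/k; together these equal δ_free.
P [ L/(AE) + 1/k ] = δ_free → P [ 1800/(1725×109×10³) + 1/(120×10³) ] = 3.214.
P = 3.214 / 1.791×10⁻⁵ = 179500 N.
σ = P/A = 179500/1725 = 104.1 MPa.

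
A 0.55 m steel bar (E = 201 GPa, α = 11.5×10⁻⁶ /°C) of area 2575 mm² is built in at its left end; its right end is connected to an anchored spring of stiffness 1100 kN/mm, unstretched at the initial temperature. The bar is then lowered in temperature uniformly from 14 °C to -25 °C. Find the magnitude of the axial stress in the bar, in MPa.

σ ≈ 48.6 MPa (tensile)

The unrestrained thermal change is αΔT L = 11.5×10⁻⁶ × 39 × 550 = 0.2467 mm.
Let P be the tensile force in the spring. The bar extends elastically by PL/(AE) and the spring stretches by P/k; together these equal δ_free.
P [ L/(AE) + 1/k ] = δ_free → P [ 550/(2575×201×10³) + 1/(1100×10³) ] = 0.2467.
P = 0.2467 / 1.972×10⁻⁶ = 125100 N.
σ = P/A = 125100/2575 = 48.58 MPa.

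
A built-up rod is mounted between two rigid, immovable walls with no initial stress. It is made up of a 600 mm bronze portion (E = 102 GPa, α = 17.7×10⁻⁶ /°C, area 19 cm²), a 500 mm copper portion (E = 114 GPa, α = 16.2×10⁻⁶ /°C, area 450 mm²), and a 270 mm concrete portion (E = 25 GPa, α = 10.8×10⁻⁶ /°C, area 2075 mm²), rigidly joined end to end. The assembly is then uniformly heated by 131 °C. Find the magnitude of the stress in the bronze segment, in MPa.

With the walls removed the bar would change length by δ_free = Σ αᵢΔT Lᵢ = 17.7×10⁻⁶×131×600 + 16.2×10⁻⁶×131×500 + 10.8×10⁻⁶×131×270 = 2.834 mm.
Since the ends are fixed, an axial force P builds up, equal in every segment, with P · Σ Lᵢ/(AᵢEᵢ) = δ_free.
The series flexibility is Σ Lᵢ/(AᵢEᵢ) = 600/(1900×102×10³) + 500/(450×114×10³) + 270/(2075×25×10³) = 1.805×10⁻⁵ mm/N.
So P = 2.834 / 1.805×10⁻⁵ = 157 kN, compressive.
σ_{bronze} = P / A = 157000 / 1900 = 82.66 MPa.

σ ≈ 82.7 MPa (compressive)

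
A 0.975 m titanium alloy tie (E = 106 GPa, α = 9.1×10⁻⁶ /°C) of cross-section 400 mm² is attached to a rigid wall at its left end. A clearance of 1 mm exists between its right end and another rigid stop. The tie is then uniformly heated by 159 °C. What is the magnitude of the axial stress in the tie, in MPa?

σ ≈ 44.7 MPa (compressive)

Unrestrained expansion: δ_free = αΔT L = 9.1×10⁻⁶ × 159 × 975 = 1.411 mm.
The gap closes (δ_free > 1 mm) and the wall then resists a further 1.411 − 1 = 0.4107 mm of expansion.
So σ = E(δ_free − g)/L = 106×10³ × 0.4107/975 = 44.65 MPa.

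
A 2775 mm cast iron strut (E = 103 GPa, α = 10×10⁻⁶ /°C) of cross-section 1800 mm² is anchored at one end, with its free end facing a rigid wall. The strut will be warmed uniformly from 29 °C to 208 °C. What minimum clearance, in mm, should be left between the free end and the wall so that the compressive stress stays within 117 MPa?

With no wall the strut would lengthen by αΔT L = 10×10⁻⁶ × 179 × 2775 = 4.967 mm.
At the allowable stress the elastic shortening the wall may impose is σL/E = 117 × 2775 / (103×10³) = 3.152 mm.
So the gap has to take up the difference, g_min = δ_free − σL/E = 4.967 − 3.152 = 1.815 mm.

g ≈ 1.82 mm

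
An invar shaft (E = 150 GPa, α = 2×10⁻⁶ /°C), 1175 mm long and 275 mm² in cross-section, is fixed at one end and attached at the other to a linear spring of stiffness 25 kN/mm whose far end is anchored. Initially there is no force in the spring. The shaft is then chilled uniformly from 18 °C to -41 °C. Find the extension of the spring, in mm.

δ ≈ 0.081 mm

The unrestrained thermal change is αΔT L = 2×10⁻⁶ × 59 × 1175 = 0.1386 mm.
Let P be the tensile force in the spring. The shaft extends elastically by PL/(AE) and the spring stretches by P/k; together these equal δ_free.
P [ L/(AE) + 1/k ] = δ_free → P [ 1175/(275×150×10³) + 1/(25×10³) ] = 0.1386.
P = 0.1386 / 6.848×10⁻⁵ = 2025 N.
Spring extension = P/k = 2025/(25×10³) = 0.08098 mm.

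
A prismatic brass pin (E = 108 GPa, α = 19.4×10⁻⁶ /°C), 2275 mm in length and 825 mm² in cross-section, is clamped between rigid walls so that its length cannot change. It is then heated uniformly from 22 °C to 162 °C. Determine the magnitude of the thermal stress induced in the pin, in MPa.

With length fixed, the mechanical strain must cancel the thermal strain αΔT = 19.4×10⁻⁶ × 140 = 2716×10⁻⁶.
σ = EαΔT = 108×10³ × 19.4×10⁻⁶ × 140 = 293.3 MPa (compressive; the pin is trying to expand).

σ ≈ 293 MPa (compressive)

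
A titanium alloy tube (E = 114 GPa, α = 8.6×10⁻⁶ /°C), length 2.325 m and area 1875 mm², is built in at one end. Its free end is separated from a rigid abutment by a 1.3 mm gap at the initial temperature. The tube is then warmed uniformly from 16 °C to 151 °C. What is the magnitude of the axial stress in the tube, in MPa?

σ ≈ 68.6 MPa (compressive)

If the wall were absent the tube would grow by αΔT L = 8.6×10⁻⁶ × 135 × 2325 = 2.699 mm.
The gap closes (δ_free > 1.3 mm) and the wall then resists a further 2.699 − 1.3 = 1.399 mm of expansion.
So σ = E(δ_free − g)/L = 114×10³ × 1.399/2325 = 68.61 MPa.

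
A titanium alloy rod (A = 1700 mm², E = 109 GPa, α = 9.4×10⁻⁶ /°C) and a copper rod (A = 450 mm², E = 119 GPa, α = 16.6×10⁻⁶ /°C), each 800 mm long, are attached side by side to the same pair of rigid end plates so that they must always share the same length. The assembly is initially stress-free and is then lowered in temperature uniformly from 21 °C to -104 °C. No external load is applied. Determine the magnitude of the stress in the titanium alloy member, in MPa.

Equilibrium of a rigid end plate with no external load gives equal and opposite internal forces ±P in the two members. Since α_{copper} > α_{titanium alloy}, cooling drives the copper into tension and the titanium alloy into compression.
Compatibility of the two members (thermal + elastic change equal): (α₁ − α₂)ΔT = P·[1/(A₁E₁) + 1/(A₂E₂)].
|α₁ − α₂|·ΔT = 7.2×10⁻⁶ × 125 = 0.0009.
1/(A₁E₁) + 1/(A₂E₂) = 1/(1700×109×10³) + 1/(450×119×10³) = 2.407×10⁻⁸ N⁻¹.
P = 0.0009 / 2.407×10⁻⁸ = 37390 N = 37.39 kN.
σ_{titanium alloy} = P/A₁ = 37390/1700 = 21.99 MPa, compressive.

σ ≈ 22 MPa (compressive)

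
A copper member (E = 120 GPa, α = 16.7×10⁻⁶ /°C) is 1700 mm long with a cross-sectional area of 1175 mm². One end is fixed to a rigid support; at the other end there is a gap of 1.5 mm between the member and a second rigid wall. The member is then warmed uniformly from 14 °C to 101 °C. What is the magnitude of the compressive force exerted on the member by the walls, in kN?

P ≈ 80.4 kN

Free thermal elongation = αΔT L = 16.7×10⁻⁶ × 87 × 1700 = 2.47 mm.
After closing the 1.5 mm clearance, 2.47 − 1.5 = 0.9699 mm of expansion remains to be suppressed by the wall.
Compatibility: PL/(AE) = 0.9699 mm, so σ = P/A = E × (0.9699/1700) = 68.47 MPa.
Force on the wall = σA = 68.47 × 1175 mm² = 80.45 kN.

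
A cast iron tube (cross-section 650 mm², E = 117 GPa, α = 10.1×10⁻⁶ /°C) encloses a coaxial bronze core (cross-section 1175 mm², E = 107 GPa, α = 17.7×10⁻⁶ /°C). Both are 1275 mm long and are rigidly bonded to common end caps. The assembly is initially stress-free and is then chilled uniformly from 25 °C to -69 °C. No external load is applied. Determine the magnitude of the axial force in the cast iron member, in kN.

The bronze has the larger α, so on cooling it would change length more than the cast iron if both were free. The rigid plates force a common final length, so the bronze is put into tension and the cast iron into compression, with equal and opposite forces P (no external load).
Equating the net (thermal + elastic) strains gives |α₁ − α₂|·ΔT = P·[1/(A₁E₁) + 1/(A₂E₂)].
|α₁ − α₂|·ΔT = 7.6×10⁻⁶ × 94 = 0.0007144.
1/(A₁E₁) + 1/(A₂E₂) = 1/(650×117×10³) + 1/(1175×107×10³) = 2.11×10⁻⁸ N⁻¹.
P = 0.0007144 / 2.11×10⁻⁸ = 33850 N = 33.85 kN.

P ≈ 33.9 kN (compressive in the cast iron)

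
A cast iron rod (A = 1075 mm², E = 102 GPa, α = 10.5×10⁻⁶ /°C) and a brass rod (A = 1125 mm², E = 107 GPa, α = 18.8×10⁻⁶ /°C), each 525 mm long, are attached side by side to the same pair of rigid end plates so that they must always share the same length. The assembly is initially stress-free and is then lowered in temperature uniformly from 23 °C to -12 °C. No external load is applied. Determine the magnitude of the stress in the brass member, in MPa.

σ ≈ 14.8 MPa (tensile)

Both members must finish at the same length. With the larger α, the brass tends to over-contract; the plates restrain it, putting the brass in tension and the cast iron in compression. With no external load the two internal forces are equal and opposite, magnitude P.
Compatibility of the two members (thermal + elastic change equal): (α₁ − α₂)ΔT = P·[1/(A₁E₁) + 1/(A₂E₂)].
|α₁ − α₂|·ΔT = 8.3×10⁻⁶ × 35 = 0.0002905.
1/(A₁E₁) + 1/(A₂E₂) = 1/(1075×102×10³) + 1/(1125×107×10³) = 1.743×10⁻⁸ N⁻¹.
P = 0.0002905 / 1.743×10⁻⁸ = 16670 N = 16.67 kN.
σ_{brass} = P/A₂ = 16670/1125 = 14.82 MPa, tensile.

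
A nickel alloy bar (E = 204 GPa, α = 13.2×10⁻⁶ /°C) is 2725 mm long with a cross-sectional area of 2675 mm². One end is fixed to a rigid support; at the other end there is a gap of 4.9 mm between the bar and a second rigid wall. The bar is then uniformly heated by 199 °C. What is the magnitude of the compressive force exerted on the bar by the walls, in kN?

P ≈ 452 kN

Free thermal elongation = αΔT L = 13.2×10⁻⁶ × 199 × 2725 = 7.158 mm.
This exceeds the 4.9 mm gap, so the wall pushes back. The portion of expansion that must be recovered elastically is δ_free − gap = 7.158 − 4.9 = 2.258 mm.
That suppressed elongation corresponds to σ = E·Δ/L = 204×10³ × 2.258/2725 = 169 MPa.
P = σA = 169 × 2675 = 452.2 kN.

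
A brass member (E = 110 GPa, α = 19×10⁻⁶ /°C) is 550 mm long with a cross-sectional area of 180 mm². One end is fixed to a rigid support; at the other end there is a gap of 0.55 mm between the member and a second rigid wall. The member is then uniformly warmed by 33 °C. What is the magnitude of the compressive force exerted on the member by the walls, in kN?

P ≈ 0 kN

Free thermal elongation = αΔT L = 19×10⁻⁶ × 33 × 550 = 0.3448 mm.
This is smaller than the 0.55 mm clearance, so the member expands freely without reaching the stop — the stress is zero.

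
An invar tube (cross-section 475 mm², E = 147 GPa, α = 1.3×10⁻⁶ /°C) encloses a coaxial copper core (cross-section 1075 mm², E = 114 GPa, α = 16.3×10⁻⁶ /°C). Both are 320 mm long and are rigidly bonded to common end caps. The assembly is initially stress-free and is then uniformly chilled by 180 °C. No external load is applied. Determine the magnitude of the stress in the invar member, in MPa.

The copper has the larger α, so on cooling it would change length more than the invar if both were free. The rigid plates force a common final length, so the copper is put into tension and the invar into compression, with equal and opposite forces P (no external load).
Equating the net (thermal + elastic) strains gives |α₁ − α₂|·ΔT = P·[1/(A₁E₁) + 1/(A₂E₂)].
|α₁ − α₂|·ΔT = 15×10⁻⁶ × 180 = 0.0027.
1/(A₁E₁) + 1/(A₂E₂) = 1/(475×147×10³) + 1/(1075×114×10³) = 2.248×10⁻⁸ N⁻¹.
P = 0.0027 / 2.248×10⁻⁸ = 120100 N = 120.1 kN.
σ_{invar} = P/A₁ = 120100/475 = 252.8 MPa, compressive.

σ ≈ 253 MPa (compressive)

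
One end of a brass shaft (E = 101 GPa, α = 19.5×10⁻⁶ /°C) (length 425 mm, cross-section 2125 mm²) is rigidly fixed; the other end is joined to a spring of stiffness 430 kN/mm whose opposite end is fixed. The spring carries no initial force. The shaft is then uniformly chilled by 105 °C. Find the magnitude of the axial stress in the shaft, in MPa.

Free thermal contraction: δ_free = αΔT L = 19.5×10⁻⁶ × 105 × 425 = 0.8702 mm.
Let P be the tensile force in the spring. The shaft extends elastically by PL/(AE) and the spring stretches by P/k; together these equal δ_free.
P [ L/(AE) + 1/k ] = δ_free → P [ 425/(2125×101×10³) + 1/(430×10³) ] = 0.8702.
P = 0.8702 / 4.306×10⁻⁶ = 202100 N.
σ = P/A = 202100/2125 = 95.1 MPa.

σ ≈ 95.1 MPa (tensile)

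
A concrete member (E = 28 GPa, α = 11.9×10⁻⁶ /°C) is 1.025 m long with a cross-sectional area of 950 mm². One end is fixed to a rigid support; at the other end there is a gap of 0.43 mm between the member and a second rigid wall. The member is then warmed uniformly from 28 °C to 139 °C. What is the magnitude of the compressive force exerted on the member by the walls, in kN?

If the wall were absent the member would grow by αΔT L = 11.9×10⁻⁶ × 111 × 1025 = 1.354 mm.
After closing the 0.43 mm clearance, 1.354 − 0.43 = 0.9239 mm of expansion remains to be suppressed by the wall.
Compatibility: PL/(AE) = 0.9239 mm, so σ = P/A = E × (0.9239/1025) = 25.24 MPa.
P = σA = 25.24 × 950 = 23.98 kN.

P ≈ 24 kN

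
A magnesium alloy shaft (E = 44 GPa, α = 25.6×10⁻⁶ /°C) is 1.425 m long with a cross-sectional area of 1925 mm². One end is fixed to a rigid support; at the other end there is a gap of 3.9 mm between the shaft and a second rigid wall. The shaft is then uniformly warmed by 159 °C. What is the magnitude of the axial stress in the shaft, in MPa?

If the wall were absent the shaft would grow by αΔT L = 25.6×10⁻⁶ × 159 × 1425 = 5.8 mm.
This exceeds the 3.9 mm gap, so the wall pushes back. The portion of expansion that must be recovered elastically is δ_free − gap = 5.8 − 3.9 = 1.9 mm.
So σ = E(δ_free − g)/L = 44×10³ × 1.9/1425 = 58.68 MPa.

σ ≈ 58.7 MPa (compressive)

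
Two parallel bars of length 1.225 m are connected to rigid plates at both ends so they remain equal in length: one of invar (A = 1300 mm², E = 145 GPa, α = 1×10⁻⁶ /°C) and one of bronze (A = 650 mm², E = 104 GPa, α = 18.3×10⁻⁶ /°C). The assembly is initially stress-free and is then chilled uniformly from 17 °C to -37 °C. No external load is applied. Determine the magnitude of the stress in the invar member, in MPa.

σ ≈ 35.8 MPa (compressive)

The bronze has the larger α, so on cooling it would change length more than the invar if both were free. The rigid plates force a common final length, so the bronze is put into tension and the invar into compression, with equal and opposite forces P (no external load).
Compatibility of the two members (thermal + elastic change equal): (α₁ − α₂)ΔT = P·[1/(A₁E₁) + 1/(A₂E₂)].
|α₁ − α₂|·ΔT = 17.3×10⁻⁶ × 54 = 0.0009342.
1/(A₁E₁) + 1/(A₂E₂) = 1/(1300×145×10³) + 1/(650×104×10³) = 2.01×10⁻⁸ N⁻¹.
So P = 0.0009342 / 2.01×10⁻⁸ = 46.48 kN.
σ_{invar} = P/A₁ = 46480/1300 = 35.76 MPa, compressive.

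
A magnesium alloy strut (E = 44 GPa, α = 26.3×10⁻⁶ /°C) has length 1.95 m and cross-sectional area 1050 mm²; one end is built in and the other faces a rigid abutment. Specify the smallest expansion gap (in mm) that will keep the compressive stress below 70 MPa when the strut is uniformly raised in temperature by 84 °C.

With no wall the strut would lengthen by αΔT L = 26.3×10⁻⁶ × 84 × 1950 = 4.308 mm.
A stress of 70 MPa corresponds to the wall pushing the strut back by σL/E = 70×1950/(44×10³) = 3.102 mm.
The gap must absorb the remainder: g_min = 4.308 − 3.102 = 1.206 mm.

g ≈ 1.21 mm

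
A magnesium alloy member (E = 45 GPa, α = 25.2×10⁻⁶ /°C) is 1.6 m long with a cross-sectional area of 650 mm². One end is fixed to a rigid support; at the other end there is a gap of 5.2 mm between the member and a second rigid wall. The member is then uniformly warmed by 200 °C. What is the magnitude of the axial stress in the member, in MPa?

σ ≈ 80.5 MPa (compressive)

Free thermal elongation = αΔT L = 25.2×10⁻⁶ × 200 × 1600 = 8.064 mm.
After closing the 5.2 mm clearance, 8.064 − 5.2 = 2.864 mm of expansion remains to be suppressed by the wall.
That suppressed elongation corresponds to σ = E·Δ/L = 45×10³ × 2.864/1600 = 80.55 MPa.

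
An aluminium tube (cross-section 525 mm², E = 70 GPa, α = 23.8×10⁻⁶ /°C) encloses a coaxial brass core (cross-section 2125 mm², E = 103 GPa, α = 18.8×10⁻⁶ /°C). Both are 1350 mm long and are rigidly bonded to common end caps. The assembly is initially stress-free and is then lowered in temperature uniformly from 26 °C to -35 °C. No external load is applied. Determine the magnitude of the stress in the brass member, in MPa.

σ ≈ 4.52 MPa (compressive)

Equilibrium of a rigid end plate with no external load gives equal and opposite internal forces ±P in the two members. Since α_{aluminium} > α_{brass}, cooling drives the aluminium into tension and the brass into compression.
Setting the final lengths equal and cancelling L: (α₁ − α₂)ΔT = P/(A₁E₁) + P/(A₂E₂).
|α₁ − α₂|·ΔT = 5×10⁻⁶ × 61 = 0.000305.
1/(A₁E₁) + 1/(A₂E₂) = 1/(525×70×10³) + 1/(2125×103×10³) = 3.178×10⁻⁸ N⁻¹.
P = 0.000305 / 3.178×10⁻⁸ = 9597 N = 9.597 kN.
σ_{brass} = P/A₂ = 9597/2125 = 4.516 MPa, compressive.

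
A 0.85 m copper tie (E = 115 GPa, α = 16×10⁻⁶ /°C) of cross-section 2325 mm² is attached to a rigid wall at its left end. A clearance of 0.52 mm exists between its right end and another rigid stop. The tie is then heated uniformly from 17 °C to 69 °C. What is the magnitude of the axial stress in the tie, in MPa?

σ ≈ 25.3 MPa (compressive)

If the wall were absent the tie would grow by αΔT L = 16×10⁻⁶ × 52 × 850 = 0.7072 mm.
This exceeds the 0.52 mm gap, so the wall pushes back. The portion of expansion that must be recovered elastically is δ_free − gap = 0.7072 − 0.52 = 0.1872 mm.
Compatibility: PL/(AE) = 0.1872 mm, so σ = P/A = E × (0.1872/850) = 25.33 MPa.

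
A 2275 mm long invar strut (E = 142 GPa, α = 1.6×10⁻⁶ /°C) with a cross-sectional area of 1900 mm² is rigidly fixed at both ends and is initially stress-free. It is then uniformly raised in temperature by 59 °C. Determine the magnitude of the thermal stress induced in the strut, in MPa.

The supports are rigid, so the total axial strain is zero. The restrained thermal strain is ε = αΔT = 1.6×10⁻⁶ × 59 = 94.4×10⁻⁶.
The stress required to suppress this strain is σ = Eε = 142×10³ × 94.4×10⁻⁶ = 13.4 MPa, compressive since the strut is trying to expand.

σ ≈ 13.4 MPa (compressive)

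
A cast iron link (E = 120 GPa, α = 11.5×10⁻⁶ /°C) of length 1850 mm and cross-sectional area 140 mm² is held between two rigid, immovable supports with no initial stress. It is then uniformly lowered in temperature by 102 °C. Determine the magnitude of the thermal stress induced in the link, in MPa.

σ ≈ 141 MPa (tensile)

The supports are rigid, so the total axial strain is zero. The restrained thermal strain is ε = αΔT = 11.5×10⁻⁶ × 102 = 1173×10⁻⁶.
σ = EαΔT = 120×10³ × 11.5×10⁻⁶ × 102 = 140.8 MPa (tensile; the link is trying to contract).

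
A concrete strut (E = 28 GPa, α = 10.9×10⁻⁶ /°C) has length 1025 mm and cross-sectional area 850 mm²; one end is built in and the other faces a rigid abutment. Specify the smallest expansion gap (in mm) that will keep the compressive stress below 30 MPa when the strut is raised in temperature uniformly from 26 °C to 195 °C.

g ≈ 0.79 mm

With no wall the strut would lengthen by αΔT L = 10.9×10⁻⁶ × 169 × 1025 = 1.888 mm.
At the allowable stress the elastic shortening the wall may impose is σL/E = 30 × 1025 / (28×10³) = 1.098 mm.
So the gap has to take up the difference, g_min = δ_free − σL/E = 1.888 − 1.098 = 0.7899 mm.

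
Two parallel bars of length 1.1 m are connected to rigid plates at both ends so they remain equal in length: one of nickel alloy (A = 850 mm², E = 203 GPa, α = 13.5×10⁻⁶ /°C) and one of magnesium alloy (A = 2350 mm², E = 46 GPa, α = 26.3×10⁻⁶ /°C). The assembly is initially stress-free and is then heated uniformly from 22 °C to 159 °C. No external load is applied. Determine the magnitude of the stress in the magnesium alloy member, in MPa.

σ ≈ 49.6 MPa (compressive)

The magnesium alloy has the larger α, so on heating it would change length more than the nickel alloy if both were free. The rigid plates force a common final length, so the magnesium alloy is put into compression and the nickel alloy into tension, with equal and opposite forces P (no external load).
Compatibility of the two members (thermal + elastic change equal): (α₁ − α₂)ΔT = P·[1/(A₁E₁) + 1/(A₂E₂)].
|α₁ − α₂|·ΔT = 12.8×10⁻⁶ × 137 = 0.001754.
1/(A₁E₁) + 1/(A₂E₂) = 1/(850×203×10³) + 1/(2350×46×10³) = 1.505×10⁻⁸ N⁻¹.
P = 0.001754 / 1.505×10⁻⁸ = 116500 N = 116.5 kN.
σ_{magnesium alloy} = P/A₂ = 116500/2350 = 49.6 MPa, compressive.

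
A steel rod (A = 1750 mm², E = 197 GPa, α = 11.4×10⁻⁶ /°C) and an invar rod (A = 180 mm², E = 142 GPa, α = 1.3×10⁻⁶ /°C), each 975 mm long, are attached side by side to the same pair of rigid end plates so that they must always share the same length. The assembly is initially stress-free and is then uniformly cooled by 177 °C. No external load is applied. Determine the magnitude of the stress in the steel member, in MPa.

σ ≈ 24.3 MPa (tensile)

Both members must finish at the same length. With the larger α, the steel tends to over-contract; the plates restrain it, putting the steel in tension and the invar in compression. With no external load the two internal forces are equal and opposite, magnitude P.
Setting the final lengths equal and cancelling L: (α₁ − α₂)ΔT = P/(A₁E₁) + P/(A₂E₂).
|α₁ − α₂|·ΔT = 10.1×10⁻⁶ × 177 = 0.001788.
1/(A₁E₁) + 1/(A₂E₂) = 1/(1750×197×10³) + 1/(180×142×10³) = 4.202×10⁻⁸ N⁻¹.
P = 0.001788 / 4.202×10⁻⁸ = 42540 N = 42.54 kN.
σ_{steel} = P/A₁ = 42540/1750 = 24.31 MPa, tensile.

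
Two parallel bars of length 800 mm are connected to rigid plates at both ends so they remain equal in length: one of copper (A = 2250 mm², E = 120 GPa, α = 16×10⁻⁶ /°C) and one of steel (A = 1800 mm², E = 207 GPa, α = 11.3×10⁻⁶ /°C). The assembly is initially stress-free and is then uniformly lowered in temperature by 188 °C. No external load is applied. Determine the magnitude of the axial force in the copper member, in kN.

Equilibrium of a rigid end plate with no external load gives equal and opposite internal forces ±P in the two members. Since α_{copper} > α_{steel}, cooling drives the copper into tension and the steel into compression.
Compatibility of the two members (thermal + elastic change equal): (α₁ − α₂)ΔT = P·[1/(A₁E₁) + 1/(A₂E₂)].
|α₁ − α₂|·ΔT = 4.7×10⁻⁶ × 188 = 0.0008836.
1/(A₁E₁) + 1/(A₂E₂) = 1/(2250×120×10³) + 1/(1800×207×10³) = 6.388×10⁻⁹ N⁻¹.
So P = 0.0008836 / 6.388×10⁻⁹ = 138.3 kN.

P ≈ 138 kN (tensile in the copper)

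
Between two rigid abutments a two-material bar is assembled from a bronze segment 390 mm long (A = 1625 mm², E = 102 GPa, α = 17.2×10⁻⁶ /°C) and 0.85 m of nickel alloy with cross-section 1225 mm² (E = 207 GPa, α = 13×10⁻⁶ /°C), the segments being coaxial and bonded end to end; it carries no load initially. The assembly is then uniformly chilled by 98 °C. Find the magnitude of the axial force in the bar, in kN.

P ≈ 305 kN (tensile)

Free thermal contraction of the whole bar: Σ αᵢΔT Lᵢ = 17.2×10⁻⁶×98×390 + 13×10⁻⁶×98×850 = 1.74 mm.
Since the ends are fixed, an axial force P builds up, equal in every segment, with P · Σ Lᵢ/(AᵢEᵢ) = δ_free.
The series flexibility is Σ Lᵢ/(AᵢEᵢ) = 390/(1625×102×10³) + 850/(1225×207×10³) = 5.705×10⁻⁶ mm/N.
P = 1.74 / 5.705×10⁻⁶ = 305000 N = 305 kN, tensile.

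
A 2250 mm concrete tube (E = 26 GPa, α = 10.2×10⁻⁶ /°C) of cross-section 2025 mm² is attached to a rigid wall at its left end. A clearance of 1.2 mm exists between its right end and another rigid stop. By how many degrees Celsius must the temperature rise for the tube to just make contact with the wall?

ΔT ≈ 52.3 °C

Contact occurs when the free expansion equals the gap: αΔT L = 1.2 mm.
ΔT = 1.2 / (10.2×10⁻⁶ × 2250) = 52.29 °C.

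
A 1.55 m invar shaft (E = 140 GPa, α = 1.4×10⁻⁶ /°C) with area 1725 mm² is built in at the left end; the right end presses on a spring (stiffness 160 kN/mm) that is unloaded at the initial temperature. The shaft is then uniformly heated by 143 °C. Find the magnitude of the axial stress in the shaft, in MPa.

σ ≈ 14.2 MPa (compressive)

The unrestrained thermal change is αΔT L = 1.4×10⁻⁶ × 143 × 1550 = 0.3103 mm.
With a force P in the spring, the elastic change of the shaft is PL/(AE) and that of the spring is P/k; compatibility requires their sum to equal δ_free.
So P = δ_free / [L/(AE) + 1/k] = 0.3103 / [ 1550/(1725×140×10³) + 1/(160×10³) ].
P = 0.3103 / 1.267×10⁻⁵ = 24500 N.
σ = P/A = 24500/1725 = 14.2 MPa.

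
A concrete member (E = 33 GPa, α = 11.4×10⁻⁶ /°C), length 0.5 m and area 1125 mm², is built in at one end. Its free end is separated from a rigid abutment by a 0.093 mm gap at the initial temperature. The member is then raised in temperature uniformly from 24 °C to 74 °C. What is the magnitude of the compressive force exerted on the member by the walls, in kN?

Free thermal elongation = αΔT L = 11.4×10⁻⁶ × 50 × 500 = 0.285 mm.
This exceeds the 0.093 mm gap, so the wall pushes back. The portion of expansion that must be recovered elastically is δ_free − gap = 0.285 − 0.093 = 0.192 mm.
Compatibility: PL/(AE) = 0.192 mm, so σ = P/A = E × (0.192/500) = 12.67 MPa.
Force on the wall = σA = 12.67 × 1125 mm² = 14.26 kN.

P ≈ 14.3 kN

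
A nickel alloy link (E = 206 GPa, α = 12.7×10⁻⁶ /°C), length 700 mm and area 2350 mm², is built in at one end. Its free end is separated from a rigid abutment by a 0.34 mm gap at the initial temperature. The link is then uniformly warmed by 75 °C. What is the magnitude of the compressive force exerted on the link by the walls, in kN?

P ≈ 226 kN

Unrestrained expansion: δ_free = αΔT L = 12.7×10⁻⁶ × 75 × 700 = 0.6667 mm.
The gap closes (δ_free > 0.34 mm) and the wall then resists a further 0.6667 − 0.34 = 0.3267 mm of expansion.
Compatibility: PL/(AE) = 0.3267 mm, so σ = P/A = E × (0.3267/700) = 96.16 MPa.
Force on the wall = σA = 96.16 × 2350 mm² = 226 kN.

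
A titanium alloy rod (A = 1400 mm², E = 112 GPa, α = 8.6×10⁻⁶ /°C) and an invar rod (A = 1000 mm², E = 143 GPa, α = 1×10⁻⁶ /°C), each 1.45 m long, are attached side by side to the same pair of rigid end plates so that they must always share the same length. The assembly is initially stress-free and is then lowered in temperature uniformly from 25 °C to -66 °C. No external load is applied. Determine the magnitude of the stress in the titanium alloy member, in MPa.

The titanium alloy has the larger α, so on cooling it would change length more than the invar if both were free. The rigid plates force a common final length, so the titanium alloy is put into tension and the invar into compression, with equal and opposite forces P (no external load).
Equating the net (thermal + elastic) strains gives |α₁ − α₂|·ΔT = P·[1/(A₁E₁) + 1/(A₂E₂)].
|α₁ − α₂|·ΔT = 7.6×10⁻⁶ × 91 = 0.0006916.
1/(A₁E₁) + 1/(A₂E₂) = 1/(1400×112×10³) + 1/(1000×143×10³) = 1.337×10⁻⁸ N⁻¹.
P = 0.0006916 / 1.337×10⁻⁸ = 51730 N = 51.73 kN.
σ_{titanium alloy} = P/A₁ = 51730/1400 = 36.95 MPa, tensile.

σ ≈ 36.9 MPa (tensile)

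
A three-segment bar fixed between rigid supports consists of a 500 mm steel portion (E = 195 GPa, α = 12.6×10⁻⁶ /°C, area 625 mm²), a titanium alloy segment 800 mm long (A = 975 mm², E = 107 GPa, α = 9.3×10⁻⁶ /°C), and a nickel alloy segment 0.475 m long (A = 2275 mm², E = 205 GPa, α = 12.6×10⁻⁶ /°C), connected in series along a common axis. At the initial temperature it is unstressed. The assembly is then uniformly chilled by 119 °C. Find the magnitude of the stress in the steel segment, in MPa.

σ ≈ 294 MPa (tensile)

With the walls removed the bar would change length by δ_free = Σ αᵢΔT Lᵢ = 12.6×10⁻⁶×119×500 + 9.3×10⁻⁶×119×800 + 12.6×10⁻⁶×119×475 = 2.347 mm.
The rigid supports impose zero overall length change; the single axial force P common to all segments must satisfy P Σ Lᵢ/(AᵢEᵢ) = δ_free.
Σ Lᵢ/(AᵢEᵢ) = 500/(625×195×10³) + 800/(975×107×10³) + 475/(2275×205×10³) = 1.279×10⁻⁵ mm/N.
Hence P = δ_free / Σ(L/AE) = 2.347/1.279×10⁻⁵ = 183.5 kN (tensile).
σ_{steel} = P / A = 183500 / 625 = 293.7 MPa.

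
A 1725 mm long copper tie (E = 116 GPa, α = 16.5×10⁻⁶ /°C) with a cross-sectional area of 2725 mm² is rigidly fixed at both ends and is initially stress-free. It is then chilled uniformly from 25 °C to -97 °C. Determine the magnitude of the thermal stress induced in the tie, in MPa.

σ ≈ 234 MPa (tensile)

With length fixed, the mechanical strain must cancel the thermal strain αΔT = 16.5×10⁻⁶ × 122 = 2013×10⁻⁶.
The stress required to suppress this strain is σ = Eε = 116×10³ × 2013×10⁻⁶ = 233.5 MPa, tensile since the tie is trying to contract.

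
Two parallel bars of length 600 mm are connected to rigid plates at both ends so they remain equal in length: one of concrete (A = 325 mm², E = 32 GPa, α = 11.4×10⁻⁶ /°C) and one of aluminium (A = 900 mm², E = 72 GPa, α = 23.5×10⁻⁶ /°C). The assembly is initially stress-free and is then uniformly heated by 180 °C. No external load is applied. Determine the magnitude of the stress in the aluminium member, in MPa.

The aluminium has the larger α, so on heating it would change length more than the concrete if both were free. The rigid plates force a common final length, so the aluminium is put into compression and the concrete into tension, with equal and opposite forces P (no external load).
Equating the net (thermal + elastic) strains gives |α₁ − α₂|·ΔT = P·[1/(A₁E₁) + 1/(A₂E₂)].
|α₁ − α₂|·ΔT = 12.1×10⁻⁶ × 180 = 0.002178.
1/(A₁E₁) + 1/(A₂E₂) = 1/(325×32×10³) + 1/(900×72×10³) = 1.116×10⁻⁷ N⁻¹.
So P = 0.002178 / 1.116×10⁻⁷ = 19.52 kN.
σ_{aluminium} = P/A₂ = 19520/900 = 21.69 MPa, compressive.

σ ≈ 21.7 MPa (compressive)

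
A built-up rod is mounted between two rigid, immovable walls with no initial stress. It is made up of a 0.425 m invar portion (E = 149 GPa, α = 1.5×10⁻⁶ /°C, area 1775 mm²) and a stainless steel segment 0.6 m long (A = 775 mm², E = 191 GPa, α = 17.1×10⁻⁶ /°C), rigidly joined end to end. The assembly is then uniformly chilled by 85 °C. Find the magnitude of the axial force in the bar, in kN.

If the supports were absent, the total length change would be Σ αᵢΔT Lᵢ = 1.5×10⁻⁶×85×425 + 17.1×10⁻⁶×85×600 = 0.9263 mm.
The rigid supports impose zero overall length change; the single axial force P common to all segments must satisfy P Σ Lᵢ/(AᵢEᵢ) = δ_free.
The series flexibility is Σ Lᵢ/(AᵢEᵢ) = 425/(1775×149×10³) + 600/(775×191×10³) = 5.66×10⁻⁶ mm/N.
So P = 0.9263 / 5.66×10⁻⁶ = 163.6 kN, tensile.

P ≈ 164 kN (tensile)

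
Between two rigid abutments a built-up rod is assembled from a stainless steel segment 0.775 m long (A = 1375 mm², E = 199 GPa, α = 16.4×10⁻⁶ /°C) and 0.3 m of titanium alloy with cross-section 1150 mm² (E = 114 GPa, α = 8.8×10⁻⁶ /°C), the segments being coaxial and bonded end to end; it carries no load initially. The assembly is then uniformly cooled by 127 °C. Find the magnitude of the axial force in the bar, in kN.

P ≈ 381 kN (tensile)

Free thermal contraction of the whole bar: Σ αᵢΔT Lᵢ = 16.4×10⁻⁶×127×775 + 8.8×10⁻⁶×127×300 = 1.949 mm.
The rigid supports impose zero overall length change; the single axial force P common to all segments must satisfy P Σ Lᵢ/(AᵢEᵢ) = δ_free.
Σ Lᵢ/(AᵢEᵢ) = 775/(1375×199×10³) + 300/(1150×114×10³) = 5.121×10⁻⁶ mm/N.
Hence P = δ_free / Σ(L/AE) = 1.949/5.121×10⁻⁶ = 380.7 kN (tensile).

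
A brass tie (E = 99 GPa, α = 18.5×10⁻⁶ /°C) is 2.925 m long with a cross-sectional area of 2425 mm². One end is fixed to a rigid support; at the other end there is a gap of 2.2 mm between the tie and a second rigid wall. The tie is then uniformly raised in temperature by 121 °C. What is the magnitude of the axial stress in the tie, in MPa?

σ ≈ 147 MPa (compressive)

If the wall were absent the tie would grow by αΔT L = 18.5×10⁻⁶ × 121 × 2925 = 6.548 mm.
This exceeds the 2.2 mm gap, so the wall pushes back. The portion of expansion that must be recovered elastically is δ_free − gap = 6.548 − 2.2 = 4.348 mm.
That suppressed elongation corresponds to σ = E·Δ/L = 99×10³ × 4.348/2925 = 147.1 MPa.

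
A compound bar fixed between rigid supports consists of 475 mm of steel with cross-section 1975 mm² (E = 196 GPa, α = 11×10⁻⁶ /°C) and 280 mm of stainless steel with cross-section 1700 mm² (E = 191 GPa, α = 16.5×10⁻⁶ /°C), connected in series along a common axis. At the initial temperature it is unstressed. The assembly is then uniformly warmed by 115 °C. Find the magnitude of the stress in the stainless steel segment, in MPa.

With the walls removed the bar would change length by δ_free = Σ αᵢΔT Lᵢ = 11×10⁻⁶×115×475 + 16.5×10⁻⁶×115×280 = 1.132 mm.
Since the ends are fixed, an axial force P builds up, equal in every segment, with P · Σ Lᵢ/(AᵢEᵢ) = δ_free.
Σ Lᵢ/(AᵢEᵢ) = 475/(1975×196×10³) + 280/(1700×191×10³) = 2.089×10⁻⁶ mm/N.
So P = 1.132 / 2.089×10⁻⁶ = 541.9 kN, compressive.
σ_{stainless steel} = P / A = 541900 / 1700 = 318.7 MPa.

σ ≈ 319 MPa (compressive)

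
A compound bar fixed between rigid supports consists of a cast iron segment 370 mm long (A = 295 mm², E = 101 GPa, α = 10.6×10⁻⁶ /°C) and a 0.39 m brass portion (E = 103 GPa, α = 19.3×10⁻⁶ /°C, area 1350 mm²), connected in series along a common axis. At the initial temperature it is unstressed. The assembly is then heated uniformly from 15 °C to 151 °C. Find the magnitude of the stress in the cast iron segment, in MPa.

Free thermal expansion of the whole bar: Σ αᵢΔT Lᵢ = 10.6×10⁻⁶×136×370 + 19.3×10⁻⁶×136×390 = 1.557 mm.
Since the ends are fixed, an axial force P builds up, equal in every segment, with P · Σ Lᵢ/(AᵢEᵢ) = δ_free.
Σ Lᵢ/(AᵢEᵢ) = 370/(295×101×10³) + 390/(1350×103×10³) = 1.522×10⁻⁵ mm/N.
So P = 1.557 / 1.522×10⁻⁵ = 102.3 kN, compressive.
σ_{cast iron} = P / A = 102300 / 295 = 346.7 MPa.

σ ≈ 347 MPa (compressive)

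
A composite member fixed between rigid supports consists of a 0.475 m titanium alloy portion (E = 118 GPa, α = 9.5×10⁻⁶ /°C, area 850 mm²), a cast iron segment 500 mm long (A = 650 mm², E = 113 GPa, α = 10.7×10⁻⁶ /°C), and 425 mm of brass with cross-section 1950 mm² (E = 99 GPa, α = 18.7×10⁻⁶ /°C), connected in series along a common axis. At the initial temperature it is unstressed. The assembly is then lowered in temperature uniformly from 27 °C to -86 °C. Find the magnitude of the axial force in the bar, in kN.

P ≈ 146 kN (tensile)

Free thermal contraction of the whole bar: Σ αᵢΔT Lᵢ = 9.5×10⁻⁶×113×475 + 10.7×10⁻⁶×113×500 + 18.7×10⁻⁶×113×425 = 2.013 mm.
The walls prevent any net length change, so an axial force P (same in every segment) develops. Compatibility: P · Σ Lᵢ/(AᵢEᵢ) = δ_free.
The series flexibility is Σ Lᵢ/(AᵢEᵢ) = 475/(850×118×10³) + 500/(650×113×10³) + 425/(1950×99×10³) = 1.374×10⁻⁵ mm/N.
So P = 2.013 / 1.374×10⁻⁵ = 146.4 kN, tensile.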